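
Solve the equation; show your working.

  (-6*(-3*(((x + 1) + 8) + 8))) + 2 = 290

Step 1. [(-6*(-3*(((x + 1) + 8) + 8))) + 2 = 290] peel the +2: subtract 2 from each side, so sub: -6*(-3*(((x + 1) + 8) + 8)) = 288.
Step 2. [-6*(-3*(((x + 1) + 8) + 8)) = 288] -6 out front; divide by -6, so div: -3*(((x + 1) + 8) + 8) = -48.
Step 3. [-3*(((x + 1) + 8) + 8) = -48] LHS = -3·(…); ÷-3 both sides, so div: ((x + 1) + 8) + 8 = 16.
Step 4. [((x + 1) + 8) + 8 = 16] the outer +8 inverts by subtracting 8 ⇒ sub: (x + 1) + 8 = 8.
Step 5. [(x + 1) + 8 = 8] peel the +8: subtract 8 from each side ⇒ sub: x + 1 = 0.
Step 6. [x + 1 = 0] peel the +1: subtract 1 from each side ⇒ sub: x = -1.

Answer: x ∈ {-1}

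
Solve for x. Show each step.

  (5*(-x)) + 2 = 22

Step 1. [(5*(-x)) + 2 = 22] the outer +2 inverts by subtracting 2 ⇒ sub: 5*(-x) = 20.
Step 2. [5*(-x) = 20] 5 out front; divide by 5. So div: -x = 4.
Step 3. [-x = 4] leading − — multiply by −1. So neg: x = -4.

Answer: x ∈ {-4}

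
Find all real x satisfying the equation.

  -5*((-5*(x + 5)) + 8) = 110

Step 1. [-5*((-5*(x + 5)) + 8) = 110] LHS = -5·(…); ÷-5 both sides, so div: (-5*(x + 5)) + 8 = -22.
Step 2. [(-5*(x + 5)) + 8 = -22] peel the +8: subtract 8 from each side ⇒ sub: -5*(x + 5) = -30.
Step 3. [-5*(x + 5) = -30] leading coefficient -5: divide by -5, so div: x + 5 = 6.
Step 4. [x + 5 = 6] the outer +5 inverts by subtracting 5. So sub: x = 1.

Answer: x ∈ {1}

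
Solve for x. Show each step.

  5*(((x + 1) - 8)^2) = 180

Step 1. [5*(((x + 1) - 8)^2) = 180] LHS = 5·(…); ÷5 both sides ⇒ div: ((x + 1) - 8)^2 = 36.
Step 2. [((x + 1) - 8)^2 = 36] √ both sides: 36 ≥ 0 gives two branches. So sqrt: (x + 1) - 8 = 6 or -6.
Step 3. [(x + 1) - 8 = 6 or -6] peel the -8: add 8 from each side ⇒ sub: x + 1 = 14 or 2.
Step 4. [x + 1 = 14 or 2] 1 comes off first (subtract 1), so sub: x = 13 or 1.

Answer: x ∈ {1, 13}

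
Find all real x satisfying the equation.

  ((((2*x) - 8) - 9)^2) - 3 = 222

Step 1. [((((2*x) - 8) - 9)^2) - 3 = 222] -3 is outermost — add 3 both sides ⇒ sub: (((2*x) - 8) - 9)^2 = 225.
Step 2. [(((2*x) - 8) - 9)^2 = 225] 225 ≥ 0, LHS is (·)² — take ±√. So sqrt: ((2*x) - 8) - 9 = 15 or -15.
Step 3. [((2*x) - 8) - 9 = 15 or -15] 9 comes off first (add 9) ⇒ sub: (2*x) - 8 = 24 or -6.
Step 4. [(2*x) - 8 = 24 or -6] -8 is outermost — add 8 both sides. So sub: 2*x = 32 or 2.
Step 5. [2*x = 32 or 2] LHS = 2·(…); ÷2 both sides. So div: x = 16 or 1.

Answer: x ∈ {1, 16}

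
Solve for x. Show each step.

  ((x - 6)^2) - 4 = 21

Step 1. [((x - 6)^2) - 4 = 21] peel the -4: add 4 from each side. So sub: (x - 6)^2 = 25.
Step 2. [(x - 6)^2 = 25] 25 ≥ 0, LHS is (·)² — take ±√. So sqrt: x - 6 = 5 or -5.
Step 3. [x - 6 = 5 or -5] 6 comes off first (add 6), so sub: x = 11 or 1.

Answer: x ∈ {1, 11}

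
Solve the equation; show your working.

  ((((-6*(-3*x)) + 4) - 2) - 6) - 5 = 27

Step 1. [((((-6*(-3*x)) + 4) - 2) - 6) - 5 = 27] add 5: x sits inside (… - 5), so sub: (((-6*(-3*x)) + 4) - 2) - 6 = 32.
Step 2. [(((-6*(-3*x)) + 4) - 2) - 6 = 32] add 6: x sits inside (… - 6), so sub: ((-6*(-3*x)) + 4) - 2 = 38.
Step 3. [((-6*(-3*x)) + 4) - 2 = 38] peel the -2: add 2 from each side, so sub: (-6*(-3*x)) + 4 = 40.
Step 4. [(-6*(-3*x)) + 4 = 40] 4 comes off first (subtract 4) ⇒ sub: -6*(-3*x) = 36.
Step 5. [-6*(-3*x) = 36] -6 out front; divide by -6, so div: -3*x = -6.
Step 6. [-3*x = -6] -3·(inner) — divide through by -3. So div: x = 2.

Answer: x ∈ {2}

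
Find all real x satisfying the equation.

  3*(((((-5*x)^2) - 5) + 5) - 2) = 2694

Step 1. [3*(((((-5*x)^2) - 5) + 5) - 2) = 2694] divide by the outer 3. So div: ((((-5*x)^2) - 5) + 5) - 2 = 898.
Step 2. [((((-5*x)^2) - 5) + 5) - 2 = 898] add 2: x sits inside (… - 2) ⇒ sub: (((-5*x)^2) - 5) + 5 = 900.
Step 3. [(((-5*x)^2) - 5) + 5 = 900] the outer +5 inverts by subtracting 5. So sub: ((-5*x)^2) - 5 = 895.
Step 4. [((-5*x)^2) - 5 = 895] 5 comes off first (add 5). So sub: (-5*x)^2 = 900.
Step 5. [(-5*x)^2 = 900] 900 ≥ 0, LHS is (·)² — take ±√. So sqrt: -5*x = 30 or -30.
Step 6. [-5*x = 30 or -30] -5 out front; divide by -5 ⇒ div: x = -6 or 6.

Answer: x ∈ {-6, 6}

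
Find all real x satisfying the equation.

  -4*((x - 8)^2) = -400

Step 1. [-4*((x - 8)^2) = -400] divide by the outer -4 ⇒ div: (x - 8)^2 = 100.
Step 2. [(x - 8)^2 = 100] 100 ≥ 0, LHS is (·)² — take ±√, so sqrt: x - 8 = 10 or -10.
Step 3. [x - 8 = 10 or -10] 8 comes off first (add 8). So sub: x = 18 or -2.

Answer: x ∈ {-2, 18}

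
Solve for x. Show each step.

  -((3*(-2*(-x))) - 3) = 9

Step 1. [-((3*(-2*(-x))) - 3) = 9] leading − — multiply by −1. So neg: (3*(-2*(-x))) - 3 = -9.
Step 2. [(3*(-2*(-x))) - 3 = -9] common factor 3 (LHS and -9) — divide through, so factor: (-2*(-x)) - 1 = -3.
Step 3. [(-2*(-x)) - 1 = -3] peel the -1: add 1 from each side. So sub: -2*(-x) = -2.
Step 4. [-2*(-x) = -2] leading coefficient -2: divide by -2 ⇒ div: -x = 1.
Step 5. [-x = 1] flip signs both sides ⇒ neg: x = -1.

Answer: x ∈ {-1}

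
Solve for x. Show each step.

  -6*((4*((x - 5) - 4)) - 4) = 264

Step 1. [-6*((4*((x - 5) - 4)) - 4) = 264] -6·(inner) — divide through by -6, so div: (4*((x - 5) - 4)) - 4 = -44.
Step 2. [(4*((x - 5) - 4)) - 4 = -44] 4 divides every term; factor it out, so factor: ((x - 5) - 4) - 1 = -11.
Step 3. [((x - 5) - 4) - 1 = -11] -1 is outermost — add 1 both sides ⇒ sub: (x - 5) - 4 = -10.
Step 4. [(x - 5) - 4 = -10] peel the -4: add 4 from each side ⇒ sub: x - 5 = -6.
Step 5. [x - 5 = -6] the outer -5 inverts by adding 5. So sub: x = -1.

Answer: x ∈ {-1}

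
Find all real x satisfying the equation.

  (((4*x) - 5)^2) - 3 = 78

Step 1. [(((4*x) - 5)^2) - 3 = 78] the outer -3 inverts by adding 3. So sub: ((4*x) - 5)^2 = 81.
Step 2. [((4*x) - 5)^2 = 81] √ both sides: 81 ≥ 0 gives two branches, so sqrt: (4*x) - 5 = 9 or -9.
Step 3. [(4*x) - 5 = 9 or -9] the outer -5 inverts by adding 5 ⇒ sub: 4*x = 14 or -4.
Step 4. [4*x = 14 or -4] divide by the outer 4. So div: x = 7/2 or -1.

Answer: x ∈ {-1, 7/2}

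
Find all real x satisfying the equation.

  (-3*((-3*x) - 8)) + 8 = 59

Step 1. [(-3*((-3*x) - 8)) + 8 = 59] the outer +8 inverts by subtracting 8 ⇒ sub: -3*((-3*x) - 8) = 51.
Step 2. [-3*((-3*x) - 8) = 51] -3 out front; divide by -3, so div: (-3*x) - 8 = -17.
Step 3. [(-3*x) - 8 = -17] 8 comes off first (add 8). So sub: -3*x = -9.
Step 4. [-3*x = -9] divide by the outer -3. So div: x = 3.

Answer: x ∈ {3}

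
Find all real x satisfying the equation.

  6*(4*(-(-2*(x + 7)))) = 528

Step 1. [6*(4*(-(-2*(x + 7)))) = 528] divide by the outer 6, so div: 4*(-(-2*(x + 7))) = 88.
Step 2. [4*(-(-2*(x + 7))) = 88] leading coefficient 4: divide by 4, so div: -(-2*(x + 7)) = 22.
Step 3. [-(-2*(x + 7)) = 22] LHS negated; negate both sides, so neg: -2*(x + 7) = -22.
Step 4. [-2*(x + 7) = -22] leading coefficient -2: divide by -2, so div: x + 7 = 11.
Step 5. [x + 7 = 11] the outer +7 inverts by subtracting 7, so sub: x = 4.

Answer: x ∈ {4}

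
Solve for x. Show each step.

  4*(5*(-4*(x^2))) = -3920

Step 1. [4*(5*(-4*(x^2))) = -3920] 4·(inner) — divide through by 4, so div: 5*(-4*(x^2)) = -980.
Step 2. [5*(-4*(x^2)) = -980] leading coefficient 5: divide by 5 ⇒ div: -4*(x^2) = -196.
Step 3. [-4*(x^2) = -196] LHS = -4·(…); ÷-4 both sides ⇒ div: x^2 = 49.
Step 4. [x^2 = 49] LHS squared, RHS 49 ≥ 0: apply √ (±), so sqrt: x = 7 or -7.

Answer: x ∈ {-7, 7}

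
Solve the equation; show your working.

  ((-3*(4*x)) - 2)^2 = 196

Step 1. [((-3*(4*x)) - 2)^2 = 196] LHS squared, RHS 196 ≥ 0: apply √ (±). So sqrt: (-3*(4*x)) - 2 = 14 or -14.
Step 2. [(-3*(4*x)) - 2 = 14 or -14] the outer -2 inverts by adding 2 ⇒ sub: -3*(4*x) = 16 or -12.
Step 3. [-3*(4*x) = 16 or -12] leading coefficient -3: divide by -3. So div: 4*x = -16/3 or 4.
Step 4. [4*x = -16/3 or 4] 4·(inner) — divide through by 4 ⇒ div: x = -4/3 or 1.

Answer: x ∈ {-4/3, 1}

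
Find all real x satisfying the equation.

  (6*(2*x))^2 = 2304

Step 1. [(6*(2*x))^2 = 2304] √ both sides: 2304 ≥ 0 gives two branches, so sqrt: 6*(2*x) = 48 or -48.
Step 2. [6*(2*x) = 48 or -48] LHS = 6·(…); ÷6 both sides. So div: 2*x = 8 or -8.
Step 3. [2*x = 8 or -8] divide by the outer 2, so div: x = 4 or -4.

Answer: x ∈ {-4, 4}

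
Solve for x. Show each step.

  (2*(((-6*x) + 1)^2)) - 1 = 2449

Step 1. [(2*(((-6*x) + 1)^2)) - 1 = 2449] peel the -1: add 1 from each side ⇒ sub: 2*(((-6*x) + 1)^2) = 2450.
Step 2. [2*(((-6*x) + 1)^2) = 2450] 2·(inner) — divide through by 2, so div: ((-6*x) + 1)^2 = 1225.
Step 3. [((-6*x) + 1)^2 = 1225] LHS squared, RHS 1225 ≥ 0: apply √ (±) ⇒ sqrt: (-6*x) + 1 = 35 or -35.
Step 4. [(-6*x) + 1 = 35 or -35] peel the +1: subtract 1 from each side ⇒ sub: -6*x = 34 or -36.
Step 5. [-6*x = 34 or -36] -6 out front; divide by -6, so div: x = -17/3 or 6.

Answer: x ∈ {-17/3, 6}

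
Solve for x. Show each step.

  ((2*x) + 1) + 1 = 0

Step 1. [((2*x) + 1) + 1 = 0] peel the +1: subtract 1 from each side, so sub: (2*x) + 1 = -1.
Step 2. [(2*x) + 1 = -1] subtract 1: x sits inside (… + 1), so sub: 2*x = -2.
Step 3. [2*x = -2] LHS = 2·(…); ÷2 both sides ⇒ div: x = -1.

Answer: x ∈ {-1}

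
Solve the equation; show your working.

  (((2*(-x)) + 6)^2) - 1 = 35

Step 1. [(((2*(-x)) + 6)^2) - 1 = 35] the outer -1 inverts by adding 1 ⇒ sub: ((2*(-x)) + 6)^2 = 36.
Step 2. [((2*(-x)) + 6)^2 = 36] 36 ≥ 0, LHS is (·)² — take ±√, so sqrt: (2*(-x)) + 6 = 6 or -6.
Step 3. [(2*(-x)) + 6 = 6 or -6] 2 divides every term; factor it out, so factor: (-x) + 3 = 3 or -3.
Step 4. [(-x) + 3 = 3 or -3] +3 is outermost — subtract 3 both sides, so sub: -x = 0 or -6.
Step 5. [-x = 0 or -6] flip signs both sides ⇒ neg: x = 0 or 6.

Answer: x ∈ {0, 6}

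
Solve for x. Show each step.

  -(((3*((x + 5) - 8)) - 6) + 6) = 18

Step 1. [-(((3*((x + 5) - 8)) - 6) + 6) = 18] flip signs both sides, so neg: ((3*((x + 5) - 8)) - 6) + 6 = -18.
Step 2. [((3*((x + 5) - 8)) - 6) + 6 = -18] the outer +6 inverts by subtracting 6. So sub: (3*((x + 5) - 8)) - 6 = -24.
Step 3. [(3*((x + 5) - 8)) - 6 = -24] the outer -6 inverts by adding 6, so sub: 3*((x + 5) - 8) = -18.
Step 4. [3*((x + 5) - 8) = -18] LHS = 3·(…); ÷3 both sides ⇒ div: (x + 5) - 8 = -6.
Step 5. [(x + 5) - 8 = -6] peel the -8: add 8 from each side, so sub: x + 5 = 2.
Step 6. [x + 5 = 2] subtract 5: x sits inside (… + 5) ⇒ sub: x = -3.

Answer: x ∈ {-3}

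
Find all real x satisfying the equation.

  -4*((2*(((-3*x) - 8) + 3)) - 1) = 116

Step 1. [-4*((2*(((-3*x) - 8) + 3)) - 1) = 116] -4·(inner) — divide through by -4, so div: (2*(((-3*x) - 8) + 3)) - 1 = -29.
Step 2. [(2*(((-3*x) - 8) + 3)) - 1 = -29] add 1: x sits inside (… - 1) ⇒ sub: 2*(((-3*x) - 8) + 3) = -28.
Step 3. [2*(((-3*x) - 8) + 3) = -28] 2 out front; divide by 2, so div: ((-3*x) - 8) + 3 = -14.
Step 4. [((-3*x) - 8) + 3 = -14] 3 comes off first (subtract 3). So sub: (-3*x) - 8 = -17.
Step 5. [(-3*x) - 8 = -17] 8 comes off first (add 8) ⇒ sub: -3*x = -9.
Step 6. [-3*x = -9] divide by the outer -3. So div: x = 3.

Answer: x ∈ {3}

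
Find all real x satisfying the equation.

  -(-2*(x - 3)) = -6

Step 1. [-(-2*(x - 3)) = -6] leading − — multiply by −1. So neg: -2*(x - 3) = 6.
Step 2. [-2*(x - 3) = 6] -2·(inner) — divide through by -2 ⇒ div: x - 3 = -3.
Step 3. [x - 3 = -3] peel the -3: add 3 from each side. So sub: x = 0.

Answer: x ∈ {0}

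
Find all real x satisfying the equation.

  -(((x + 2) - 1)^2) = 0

Step 1. [-(((x + 2) - 1)^2) = 0] leading − — multiply by −1, so neg: ((x + 2) - 1)^2 = 0.
Step 2. [((x + 2) - 1)^2 = 0] LHS squared, RHS 0 ≥ 0: apply √ (±). So sqrt: (x + 2) - 1 = 0.
Step 3. [(x + 2) - 1 = 0] peel the -1: add 1 from each side ⇒ sub: x + 2 = 1.
Step 4. [x + 2 = 1] +2 is outermost — subtract 2 both sides ⇒ sub: x = -1.

Answer: x ∈ {-1}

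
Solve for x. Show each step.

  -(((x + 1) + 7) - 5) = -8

Step 1. [-(((x + 1) + 7) - 5) = -8] leading − — multiply by −1, so neg: ((x + 1) + 7) - 5 = 8.
Step 2. [((x + 1) + 7) - 5 = 8] 5 comes off first (add 5). So sub: (x + 1) + 7 = 13.
Step 3. [(x + 1) + 7 = 13] peel the +7: subtract 7 from each side ⇒ sub: x + 1 = 6.
Step 4. [x + 1 = 6] the outer +1 inverts by subtracting 1, so sub: x = 5.

Answer: x ∈ {5}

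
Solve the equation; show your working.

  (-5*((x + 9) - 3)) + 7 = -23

Step 1. [(-5*((x + 9) - 3)) + 7 = -23] 7 comes off first (subtract 7). So sub: -5*((x + 9) - 3) = -30.
Step 2. [-5*((x + 9) - 3) = -30] -5 out front; divide by -5, so div: (x + 9) - 3 = 6.
Step 3. [(x + 9) - 3 = 6] the outer -3 inverts by adding 3 ⇒ sub: x + 9 = 9.
Step 4. [x + 9 = 9] 9 comes off first (subtract 9) ⇒ sub: x = 0.

Answer: x ∈ {0}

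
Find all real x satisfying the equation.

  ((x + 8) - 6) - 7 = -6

Step 1. [((x + 8) - 6) - 7 = -6] peel the -7: add 7 from each side. So sub: (x + 8) - 6 = 1.
Step 2. [(x + 8) - 6 = 1] add 6: x sits inside (… - 6) ⇒ sub: x + 8 = 7.
Step 3. [x + 8 = 7] subtract 8: x sits inside (… + 8), so sub: x = -1.

Answer: x ∈ {-1}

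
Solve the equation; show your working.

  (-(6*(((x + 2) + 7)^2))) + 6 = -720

Step 1. [(-(6*(((x + 2) + 7)^2))) + 6 = -720] 6 comes off first (subtract 6), so sub: -(6*(((x + 2) + 7)^2)) = -726.
Step 2. [-(6*(((x + 2) + 7)^2)) = -726] leading − — multiply by −1, so neg: 6*(((x + 2) + 7)^2) = 726.
Step 3. [6*(((x + 2) + 7)^2) = 726] 6·(inner) — divide through by 6. So div: ((x + 2) + 7)^2 = 121.
Step 4. [((x + 2) + 7)^2 = 121] LHS squared, RHS 121 ≥ 0: apply √ (±) ⇒ sqrt: (x + 2) + 7 = 11 or -11.
Step 5. [(x + 2) + 7 = 11 or -11] subtract 7: x sits inside (… + 7), so sub: x + 2 = 4 or -18.
Step 6. [x + 2 = 4 or -18] +2 is outermost — subtract 2 both sides ⇒ sub: x = 2 or -20.

Answer: x ∈ {-20, 2}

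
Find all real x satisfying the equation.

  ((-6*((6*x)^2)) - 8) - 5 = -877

Step 1. [((-6*((6*x)^2)) - 8) - 5 = -877] add 5: x sits inside (… - 5). So sub: (-6*((6*x)^2)) - 8 = -872.
Step 2. [(-6*((6*x)^2)) - 8 = -872] -8 is outermost — add 8 both sides ⇒ sub: -6*((6*x)^2) = -864.
Step 3. [-6*((6*x)^2) = -864] -6 out front; divide by -6 ⇒ div: (6*x)^2 = 144.
Step 4. [(6*x)^2 = 144] LHS squared, RHS 144 ≥ 0: apply √ (±), so sqrt: 6*x = 12 or -12.
Step 5. [6*x = 12 or -12] 6 out front; divide by 6, so div: x = 2 or -2.

Answer: x ∈ {-2, 2}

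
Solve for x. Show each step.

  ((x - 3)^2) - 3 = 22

Step 1. [((x - 3)^2) - 3 = 22] -3 is outermost — add 3 both sides, so sub: (x - 3)^2 = 25.
Step 2. [(x - 3)^2 = 25] √ both sides: 25 ≥ 0 gives two branches. So sqrt: x - 3 = 5 or -5.
Step 3. [x - 3 = 5 or -5] the outer -3 inverts by adding 3. So sub: x = 8 or -2.

Answer: x ∈ {-2, 8}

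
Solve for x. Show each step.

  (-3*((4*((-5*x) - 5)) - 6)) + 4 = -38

Step 1. [(-3*((4*((-5*x) - 5)) - 6)) + 4 = -38] peel the +4: subtract 4 from each side, so sub: -3*((4*((-5*x) - 5)) - 6) = -42.
Step 2. [-3*((4*((-5*x) - 5)) - 6) = -42] LHS = -3·(…); ÷-3 both sides. So div: (4*((-5*x) - 5)) - 6 = 14.
Step 3. [(4*((-5*x) - 5)) - 6 = 14] add 6: x sits inside (… - 6) ⇒ sub: 4*((-5*x) - 5) = 20.
Step 4. [4*((-5*x) - 5) = 20] leading coefficient 4: divide by 4. So div: (-5*x) - 5 = 5.
Step 5. [(-5*x) - 5 = 5] -5 is outermost — add 5 both sides ⇒ sub: -5*x = 10.
Step 6. [-5*x = 10] -5 out front; divide by -5. So div: x = -2.

Answer: x ∈ {-2}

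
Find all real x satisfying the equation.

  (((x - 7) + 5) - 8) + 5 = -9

Step 1. [(((x - 7) + 5) - 8) + 5 = -9] peel the +5: subtract 5 from each side ⇒ sub: ((x - 7) + 5) - 8 = -14.
Step 2. [((x - 7) + 5) - 8 = -14] -8 is outermost — add 8 both sides ⇒ sub: (x - 7) + 5 = -6.
Step 3. [(x - 7) + 5 = -6] +5 is outermost — subtract 5 both sides ⇒ sub: x - 7 = -11.
Step 4. [x - 7 = -11] peel the -7: add 7 from each side. So sub: x = -4.

Answer: x ∈ {-4}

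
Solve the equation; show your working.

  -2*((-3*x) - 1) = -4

Step 1. [-2*((-3*x) - 1) = -4] divide by the outer -2 ⇒ div: (-3*x) - 1 = 2.
Step 2. [(-3*x) - 1 = 2] 1 comes off first (add 1). So sub: -3*x = 3.
Step 3. [-3*x = 3] -3 out front; divide by -3. So div: x = -1.

Answer: x ∈ {-1}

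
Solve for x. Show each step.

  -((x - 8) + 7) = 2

Step 1. [-((x - 8) + 7) = 2] flip signs both sides. So neg: (x - 8) + 7 = -2.
Step 2. [(x - 8) + 7 = -2] peel the +7: subtract 7 from each side, so sub: x - 8 = -9.
Step 3. [x - 8 = -9] 8 comes off first (add 8) ⇒ sub: x = -1.

Answer: x ∈ {-1}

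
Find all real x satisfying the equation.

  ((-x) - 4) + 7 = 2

Step 1. [((-x) - 4) + 7 = 2] 7 comes off first (subtract 7), so sub: (-x) - 4 = -5.
Step 2. [(-x) - 4 = -5] -4 is outermost — add 4 both sides. So sub: -x = -1.
Step 3. [-x = -1] flip signs both sides. So neg: x = 1.

Answer: x ∈ {1}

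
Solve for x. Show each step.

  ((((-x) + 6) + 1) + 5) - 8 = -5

Step 1. [((((-x) + 6) + 1) + 5) - 8 = -5] 8 comes off first (add 8). So sub: (((-x) + 6) + 1) + 5 = 3.
Step 2. [(((-x) + 6) + 1) + 5 = 3] 5 comes off first (subtract 5), so sub: ((-x) + 6) + 1 = -2.
Step 3. [((-x) + 6) + 1 = -2] subtract 1: x sits inside (… + 1). So sub: (-x) + 6 = -3.
Step 4. [(-x) + 6 = -3] 6 comes off first (subtract 6). So sub: -x = -9.
Step 5. [-x = -9] leading − — multiply by −1 ⇒ neg: x = 9.

Answer: x ∈ {9}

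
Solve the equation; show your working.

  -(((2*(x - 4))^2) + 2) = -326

Step 1. [-(((2*(x - 4))^2) + 2) = -326] LHS negated; negate both sides. So neg: ((2*(x - 4))^2) + 2 = 326.
Step 2. [((2*(x - 4))^2) + 2 = 326] peel the +2: subtract 2 from each side. So sub: (2*(x - 4))^2 = 324.
Step 3. [(2*(x - 4))^2 = 324] LHS squared, RHS 324 ≥ 0: apply √ (±), so sqrt: 2*(x - 4) = 18 or -18.
Step 4. [2*(x - 4) = 18 or -18] 2·(inner) — divide through by 2. So div: x - 4 = 9 or -9.
Step 5. [x - 4 = 9 or -9] the outer -4 inverts by adding 4 ⇒ sub: x = 13 or -5.

Answer: x ∈ {-5, 13}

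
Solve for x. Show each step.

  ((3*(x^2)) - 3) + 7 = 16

Step 1. [((3*(x^2)) - 3) + 7 = 16] 7 comes off first (subtract 7) ⇒ sub: (3*(x^2)) - 3 = 9.
Step 2. [(3*(x^2)) - 3 = 9] the outer -3 inverts by adding 3 ⇒ sub: 3*(x^2) = 12.
Step 3. [3*(x^2) = 12] LHS = 3·(…); ÷3 both sides ⇒ div: x^2 = 4.
Step 4. [x^2 = 4] √ both sides: 4 ≥ 0 gives two branches, so sqrt: x = 2 or -2.

Answer: x ∈ {-2, 2}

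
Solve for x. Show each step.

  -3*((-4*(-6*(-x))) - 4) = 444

Step 1. [-3*((-4*(-6*(-x))) - 4) = 444] -3 out front; divide by -3, so div: (-4*(-6*(-x))) - 4 = -148.
Step 2. [(-4*(-6*(-x))) - 4 = -148] peel the -4: add 4 from each side, so sub: -4*(-6*(-x)) = -144.
Step 3. [-4*(-6*(-x)) = -144] -4 out front; divide by -4, so div: -6*(-x) = 36.
Step 4. [-6*(-x) = 36] -6·(inner) — divide through by -6 ⇒ div: -x = -6.
Step 5. [-x = -6] LHS negated; negate both sides. So neg: x = 6.

Answer: x ∈ {6}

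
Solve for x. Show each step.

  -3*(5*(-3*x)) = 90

Step 1. [-3*(5*(-3*x)) = 90] divide by the outer -3, so div: 5*(-3*x) = -30.
Step 2. [5*(-3*x) = -30] LHS = 5·(…); ÷5 both sides ⇒ div: -3*x = -6.
Step 3. [-3*x = -6] -3·(inner) — divide through by -3, so div: x = 2.

Answer: x ∈ {2}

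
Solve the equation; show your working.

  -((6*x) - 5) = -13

Step 1. [-((6*x) - 5) = -13] leading − — multiply by −1, so neg: (6*x) - 5 = 13.
Step 2. [(6*x) - 5 = 13] -5 is outermost — add 5 both sides, so sub: 6*x = 18.
Step 3. [6*x = 18] 6 out front; divide by 6. So div: x = 3.

Answer: x ∈ {3}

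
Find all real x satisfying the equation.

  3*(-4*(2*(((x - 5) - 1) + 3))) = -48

Step 1. [3*(-4*(2*(((x - 5) - 1) + 3))) = -48] divide by the outer 3, so div: -4*(2*(((x - 5) - 1) + 3)) = -16.
Step 2. [-4*(2*(((x - 5) - 1) + 3)) = -16] -4 out front; divide by -4, so div: 2*(((x - 5) - 1) + 3) = 4.
Step 3. [2*(((x - 5) - 1) + 3) = 4] LHS = 2·(…); ÷2 both sides ⇒ div: ((x - 5) - 1) + 3 = 2.
Step 4. [((x - 5) - 1) + 3 = 2] subtract 3: x sits inside (… + 3) ⇒ sub: (x - 5) - 1 = -1.
Step 5. [(x - 5) - 1 = -1] the outer -1 inverts by adding 1, so sub: x - 5 = 0.
Step 6. [x - 5 = 0] the outer -5 inverts by adding 5. So sub: x = 5.

Answer: x ∈ {5}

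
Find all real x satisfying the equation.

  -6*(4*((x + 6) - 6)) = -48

Step 1. [-6*(4*((x + 6) - 6)) = -48] -6·(inner) — divide through by -6. So div: 4*((x + 6) - 6) = 8.
Step 2. [4*((x + 6) - 6) = 8] divide by the outer 4. So div: (x + 6) - 6 = 2.
Step 3. [(x + 6) - 6 = 2] the outer -6 inverts by adding 6. So sub: x + 6 = 8.
Step 4. [x + 6 = 8] subtract 6: x sits inside (… + 6), so sub: x = 2.

Answer: x ∈ {2}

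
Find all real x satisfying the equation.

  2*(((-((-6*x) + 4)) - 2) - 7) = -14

Step 1. [2*(((-((-6*x) + 4)) - 2) - 7) = -14] 2·(inner) — divide through by 2, so div: ((-((-6*x) + 4)) - 2) - 7 = -7.
Step 2. [((-((-6*x) + 4)) - 2) - 7 = -7] add 7: x sits inside (… - 7). So sub: (-((-6*x) + 4)) - 2 = 0.
Step 3. [(-((-6*x) + 4)) - 2 = 0] 2 comes off first (add 2), so sub: -((-6*x) + 4) = 2.
Step 4. [-((-6*x) + 4) = 2] LHS negated; negate both sides, so neg: (-6*x) + 4 = -2.
Step 5. [(-6*x) + 4 = -2] +4 is outermost — subtract 4 both sides ⇒ sub: -6*x = -6.
Step 6. [-6*x = -6] leading coefficient -6: divide by -6. So div: x = 1.

Answer: x ∈ {1}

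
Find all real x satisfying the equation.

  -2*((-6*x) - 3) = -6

Step 1. [-2*((-6*x) - 3) = -6] -2 out front; divide by -2. So div: (-6*x) - 3 = 3.
Step 2. [(-6*x) - 3 = 3] -3 is outermost — add 3 both sides, so sub: -6*x = 6.
Step 3. [-6*x = 6] leading coefficient -6: divide by -6 ⇒ div: x = -1.

Answer: x ∈ {-1}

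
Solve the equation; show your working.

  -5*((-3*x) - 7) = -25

Step 1. [-5*((-3*x) - 7) = -25] divide by the outer -5, so div: (-3*x) - 7 = 5.
Step 2. [(-3*x) - 7 = 5] peel the -7: add 7 from each side ⇒ sub: -3*x = 12.
Step 3. [-3*x = 12] divide by the outer -3. So div: x = -4.

Answer: x ∈ {-4}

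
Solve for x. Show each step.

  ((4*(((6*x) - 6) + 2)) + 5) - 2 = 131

Step 1. [((4*(((6*x) - 6) + 2)) + 5) - 2 = 131] add 2: x sits inside (… - 2) ⇒ sub: (4*(((6*x) - 6) + 2)) + 5 = 133.
Step 2. [(4*(((6*x) - 6) + 2)) + 5 = 133] +5 is outermost — subtract 5 both sides. So sub: 4*(((6*x) - 6) + 2) = 128.
Step 3. [4*(((6*x) - 6) + 2) = 128] leading coefficient 4: divide by 4. So div: ((6*x) - 6) + 2 = 32.
Step 4. [((6*x) - 6) + 2 = 32] the outer +2 inverts by subtracting 2 ⇒ sub: (6*x) - 6 = 30.
Step 5. [(6*x) - 6 = 30] common factor 6 (LHS and 30) — divide through. So factor: x - 1 = 5.
Step 6. [x - 1 = 5] peel the -1: add 1 from each side ⇒ sub: x = 6.

Answer: x ∈ {6}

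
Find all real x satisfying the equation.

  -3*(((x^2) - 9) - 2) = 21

Step 1. [-3*(((x^2) - 9) - 2) = 21] -3 out front; divide by -3, so div: ((x^2) - 9) - 2 = -7.
Step 2. [((x^2) - 9) - 2 = -7] the outer -2 inverts by adding 2, so sub: (x^2) - 9 = -5.
Step 3. [(x^2) - 9 = -5] -9 is outermost — add 9 both sides ⇒ sub: x^2 = 4.
Step 4. [x^2 = 4] √ both sides: 4 ≥ 0 gives two branches. So sqrt: x = 2 or -2.

Answer: x ∈ {-2, 2}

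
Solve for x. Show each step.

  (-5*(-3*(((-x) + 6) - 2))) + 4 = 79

Step 1. [(-5*(-3*(((-x) + 6) - 2))) + 4 = 79] peel the +4: subtract 4 from each side, so sub: -5*(-3*(((-x) + 6) - 2)) = 75.
Step 2. [-5*(-3*(((-x) + 6) - 2)) = 75] LHS = -5·(…); ÷-5 both sides. So div: -3*(((-x) + 6) - 2) = -15.
Step 3. [-3*(((-x) + 6) - 2) = -15] -3 out front; divide by -3, so div: ((-x) + 6) - 2 = 5.
Step 4. [((-x) + 6) - 2 = 5] 2 comes off first (add 2). So sub: (-x) + 6 = 7.
Step 5. [(-x) + 6 = 7] +6 is outermost — subtract 6 both sides. So sub: -x = 1.
Step 6. [-x = 1] flip signs both sides, so neg: x = -1.

Answer: x ∈ {-1}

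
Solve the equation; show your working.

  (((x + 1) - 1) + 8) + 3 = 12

Step 1. [(((x + 1) - 1) + 8) + 3 = 12] 3 comes off first (subtract 3), so sub: ((x + 1) - 1) + 8 = 9.
Step 2. [((x + 1) - 1) + 8 = 9] subtract 8: x sits inside (… + 8), so sub: (x + 1) - 1 = 1.
Step 3. [(x + 1) - 1 = 1] the outer -1 inverts by adding 1, so sub: x + 1 = 2.
Step 4. [x + 1 = 2] subtract 1: x sits inside (… + 1), so sub: x = 1.

Answer: x ∈ {1}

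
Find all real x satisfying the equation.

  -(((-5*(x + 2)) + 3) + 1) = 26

Step 1. [-(((-5*(x + 2)) + 3) + 1) = 26] leading − — multiply by −1. So neg: ((-5*(x + 2)) + 3) + 1 = -26.
Step 2. [((-5*(x + 2)) + 3) + 1 = -26] +1 is outermost — subtract 1 both sides ⇒ sub: (-5*(x + 2)) + 3 = -27.
Step 3. [(-5*(x + 2)) + 3 = -27] peel the +3: subtract 3 from each side. So sub: -5*(x + 2) = -30.
Step 4. [-5*(x + 2) = -30] -5·(inner) — divide through by -5, so div: x + 2 = 6.
Step 5. [x + 2 = 6] 2 comes off first (subtract 2), so sub: x = 4.

Answer: x ∈ {4}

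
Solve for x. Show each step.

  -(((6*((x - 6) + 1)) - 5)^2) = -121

Step 1. [-(((6*((x - 6) + 1)) - 5)^2) = -121] leading − — multiply by −1 ⇒ neg: ((6*((x - 6) + 1)) - 5)^2 = 121.
Step 2. [((6*((x - 6) + 1)) - 5)^2 = 121] LHS squared, RHS 121 ≥ 0: apply √ (±), so sqrt: (6*((x - 6) + 1)) - 5 = 11 or -11.
Step 3. [(6*((x - 6) + 1)) - 5 = 11 or -11] add 5: x sits inside (… - 5). So sub: 6*((x - 6) + 1) = 16 or -6.
Step 4. [6*((x - 6) + 1) = 16 or -6] 6·(inner) — divide through by 6, so div: (x - 6) + 1 = 8/3 or -1.
Step 5. [(x - 6) + 1 = 8/3 or -1] peel the +1: subtract 1 from each side, so sub: x - 6 = 5/3 or -2.
Step 6. [x - 6 = 5/3 or -2] add 6: x sits inside (… - 6) ⇒ sub: x = 23/3 or 4.

Answer: x ∈ {4, 23/3}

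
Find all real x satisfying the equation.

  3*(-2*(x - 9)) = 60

Step 1. [3*(-2*(x - 9)) = 60] divide by the outer 3 ⇒ div: -2*(x - 9) = 20.
Step 2. [-2*(x - 9) = 20] LHS = -2·(…); ÷-2 both sides ⇒ div: x - 9 = -10.
Step 3. [x - 9 = -10] peel the -9: add 9 from each side ⇒ sub: x = -1.

Answer: x ∈ {-1}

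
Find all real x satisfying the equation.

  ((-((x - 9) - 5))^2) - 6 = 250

Step 1. [((-((x - 9) - 5))^2) - 6 = 250] 6 comes off first (add 6) ⇒ sub: (-((x - 9) - 5))^2 = 256.
Step 2. [(-((x - 9) - 5))^2 = 256] √ both sides: 256 ≥ 0 gives two branches. So sqrt: -((x - 9) - 5) = 16 or -16.
Step 3. [-((x - 9) - 5) = 16 or -16] LHS negated; negate both sides, so neg: (x - 9) - 5 = -16 or 16.
Step 4. [(x - 9) - 5 = -16 or 16] the outer -5 inverts by adding 5, so sub: x - 9 = -11 or 21.
Step 5. [x - 9 = -11 or 21] -9 is outermost — add 9 both sides ⇒ sub: x = -2 or 30.

Answer: x ∈ {-2, 30}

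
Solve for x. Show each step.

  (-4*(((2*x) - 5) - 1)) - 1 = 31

Step 1. [(-4*(((2*x) - 5) - 1)) - 1 = 31] -1 is outermost — add 1 both sides. So sub: -4*(((2*x) - 5) - 1) = 32.
Step 2. [-4*(((2*x) - 5) - 1) = 32] divide by the outer -4, so div: ((2*x) - 5) - 1 = -8.
Step 3. [((2*x) - 5) - 1 = -8] -1 is outermost — add 1 both sides, so sub: (2*x) - 5 = -7.
Step 4. [(2*x) - 5 = -7] the outer -5 inverts by adding 5, so sub: 2*x = -2.
Step 5. [2*x = -2] LHS = 2·(…); ÷2 both sides ⇒ div: x = -1.

Answer: x ∈ {-1}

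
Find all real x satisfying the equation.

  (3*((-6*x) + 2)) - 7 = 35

Step 1. [(3*((-6*x) + 2)) - 7 = 35] peel the -7: add 7 from each side ⇒ sub: 3*((-6*x) + 2) = 42.
Step 2. [3*((-6*x) + 2) = 42] 3 out front; divide by 3 ⇒ div: (-6*x) + 2 = 14.
Step 3. [(-6*x) + 2 = 14] 2 comes off first (subtract 2), so sub: -6*x = 12.
Step 4. [-6*x = 12] LHS = -6·(…); ÷-6 both sides ⇒ div: x = -2.

Answer: x ∈ {-2}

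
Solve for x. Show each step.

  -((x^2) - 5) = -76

Step 1. [-((x^2) - 5) = -76] leading − — multiply by −1, so neg: (x^2) - 5 = 76.
Step 2. [(x^2) - 5 = 76] peel the -5: add 5 from each side ⇒ sub: x^2 = 81.
Step 3. [x^2 = 81] LHS squared, RHS 81 ≥ 0: apply √ (±) ⇒ sqrt: x = 9 or -9.

Answer: x ∈ {-9, 9}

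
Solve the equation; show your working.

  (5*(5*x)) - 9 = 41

Step 1. [(5*(5*x)) - 9 = 41] 9 comes off first (add 9), so sub: 5*(5*x) = 50.
Step 2. [5*(5*x) = 50] 5·(inner) — divide through by 5, so div: 5*x = 10.
Step 3. [5*x = 10] 5·(inner) — divide through by 5 ⇒ div: x = 2.

Answer: x ∈ {2}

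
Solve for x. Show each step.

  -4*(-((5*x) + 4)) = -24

Step 1. [-4*(-((5*x) + 4)) = -24] leading coefficient -4: divide by -4. So div: -((5*x) + 4) = 6.
Step 2. [-((5*x) + 4) = 6] leading − — multiply by −1 ⇒ neg: (5*x) + 4 = -6.
Step 3. [(5*x) + 4 = -6] the outer +4 inverts by subtracting 4. So sub: 5*x = -10.
Step 4. [5*x = -10] 5·(inner) — divide through by 5, so div: x = -2.

Answer: x ∈ {-2}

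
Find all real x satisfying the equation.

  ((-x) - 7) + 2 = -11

Step 1. [((-x) - 7) + 2 = -11] subtract 2: x sits inside (… + 2). So sub: (-x) - 7 = -13.
Step 2. [(-x) - 7 = -13] peel the -7: add 7 from each side. So sub: -x = -6.
Step 3. [-x = -6] LHS negated; negate both sides ⇒ neg: x = 6.

Answer: x ∈ {6}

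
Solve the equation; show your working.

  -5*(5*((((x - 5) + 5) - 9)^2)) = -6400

Step 1. [-5*(5*((((x - 5) + 5) - 9)^2)) = -6400] -5·(inner) — divide through by -5, so div: 5*((((x - 5) + 5) - 9)^2) = 1280.
Step 2. [5*((((x - 5) + 5) - 9)^2) = 1280] LHS = 5·(…); ÷5 both sides, so div: (((x - 5) + 5) - 9)^2 = 256.
Step 3. [(((x - 5) + 5) - 9)^2 = 256] √ both sides: 256 ≥ 0 gives two branches. So sqrt: ((x - 5) + 5) - 9 = 16 or -16.
Step 4. [((x - 5) + 5) - 9 = 16 or -16] 9 comes off first (add 9) ⇒ sub: (x - 5) + 5 = 25 or -7.
Step 5. [(x - 5) + 5 = 25 or -7] +5 is outermost — subtract 5 both sides ⇒ sub: x - 5 = 20 or -12.
Step 6. [x - 5 = 20 or -12] peel the -5: add 5 from each side. So sub: x = 25 or -7.

Answer: x ∈ {-7, 25}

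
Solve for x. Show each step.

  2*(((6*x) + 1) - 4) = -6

Step 1. [2*(((6*x) + 1) - 4) = -6] leading coefficient 2: divide by 2. So div: ((6*x) + 1) - 4 = -3.
Step 2. [((6*x) + 1) - 4 = -3] -4 is outermost — add 4 both sides ⇒ sub: (6*x) + 1 = 1.
Step 3. [(6*x) + 1 = 1] the outer +1 inverts by subtracting 1. So sub: 6*x = 0.
Step 4. [6*x = 0] divide by the outer 6, so div: x = 0.

Answer: x ∈ {0}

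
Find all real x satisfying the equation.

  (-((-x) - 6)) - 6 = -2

Step 1. [(-((-x) - 6)) - 6 = -2] -6 is outermost — add 6 both sides ⇒ sub: -((-x) - 6) = 4.
Step 2. [-((-x) - 6) = 4] flip signs both sides ⇒ neg: (-x) - 6 = -4.
Step 3. [(-x) - 6 = -4] peel the -6: add 6 from each side ⇒ sub: -x = 2.
Step 4. [-x = 2] LHS negated; negate both sides. So neg: x = -2.

Answer: x ∈ {-2}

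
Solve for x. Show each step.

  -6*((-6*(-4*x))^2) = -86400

Step 1. [-6*((-6*(-4*x))^2) = -86400] leading coefficient -6: divide by -6. So div: (-6*(-4*x))^2 = 14400.
Step 2. [(-6*(-4*x))^2 = 14400] √ both sides: 14400 ≥ 0 gives two branches, so sqrt: -6*(-4*x) = 120 or -120.
Step 3. [-6*(-4*x) = 120 or -120] divide by the outer -6, so div: -4*x = -20 or 20.
Step 4. [-4*x = -20 or 20] -4·(inner) — divide through by -4, so div: x = 5 or -5.

Answer: x ∈ {-5, 5}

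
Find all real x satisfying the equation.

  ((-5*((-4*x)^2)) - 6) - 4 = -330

Step 1. [((-5*((-4*x)^2)) - 6) - 4 = -330] 4 comes off first (add 4) ⇒ sub: (-5*((-4*x)^2)) - 6 = -326.
Step 2. [(-5*((-4*x)^2)) - 6 = -326] 6 comes off first (add 6). So sub: -5*((-4*x)^2) = -320.
Step 3. [-5*((-4*x)^2) = -320] leading coefficient -5: divide by -5 ⇒ div: (-4*x)^2 = 64.
Step 4. [(-4*x)^2 = 64] LHS squared, RHS 64 ≥ 0: apply √ (±) ⇒ sqrt: -4*x = 8 or -8.
Step 5. [-4*x = 8 or -8] -4·(inner) — divide through by -4 ⇒ div: x = -2 or 2.

Answer: x ∈ {-2, 2}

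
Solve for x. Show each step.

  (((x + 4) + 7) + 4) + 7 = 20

Step 1. [(((x + 4) + 7) + 4) + 7 = 20] subtract 7: x sits inside (… + 7), so sub: ((x + 4) + 7) + 4 = 13.
Step 2. [((x + 4) + 7) + 4 = 13] peel the +4: subtract 4 from each side. So sub: (x + 4) + 7 = 9.
Step 3. [(x + 4) + 7 = 9] 7 comes off first (subtract 7) ⇒ sub: x + 4 = 2.
Step 4. [x + 4 = 2] 4 comes off first (subtract 4) ⇒ sub: x = -2.

Answer: x ∈ {-2}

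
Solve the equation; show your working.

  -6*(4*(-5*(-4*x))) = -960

Step 1. [-6*(4*(-5*(-4*x))) = -960] -6 out front; divide by -6 ⇒ div: 4*(-5*(-4*x)) = 160.
Step 2. [4*(-5*(-4*x)) = 160] leading coefficient 4: divide by 4. So div: -5*(-4*x) = 40.
Step 3. [-5*(-4*x) = 40] leading coefficient -5: divide by -5, so div: -4*x = -8.
Step 4. [-4*x = -8] leading coefficient -4: divide by -4, so div: x = 2.

Answer: x ∈ {2}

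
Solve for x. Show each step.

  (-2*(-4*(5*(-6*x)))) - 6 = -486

Step 1. [(-2*(-4*(5*(-6*x)))) - 6 = -486] peel the -6: add 6 from each side. So sub: -2*(-4*(5*(-6*x))) = -480.
Step 2. [-2*(-4*(5*(-6*x))) = -480] divide by the outer -2, so div: -4*(5*(-6*x)) = 240.
Step 3. [-4*(5*(-6*x)) = 240] leading coefficient -4: divide by -4, so div: 5*(-6*x) = -60.
Step 4. [5*(-6*x) = -60] divide by the outer 5 ⇒ div: -6*x = -12.
Step 5. [-6*x = -12] leading coefficient -6: divide by -6 ⇒ div: x = 2.

Answer: x ∈ {2}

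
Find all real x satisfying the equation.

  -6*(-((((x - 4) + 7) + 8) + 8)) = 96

Step 1. [-6*(-((((x - 4) + 7) + 8) + 8)) = 96] leading coefficient -6: divide by -6 ⇒ div: -((((x - 4) + 7) + 8) + 8) = -16.
Step 2. [-((((x - 4) + 7) + 8) + 8) = -16] LHS negated; negate both sides. So neg: (((x - 4) + 7) + 8) + 8 = 16.
Step 3. [(((x - 4) + 7) + 8) + 8 = 16] the outer +8 inverts by subtracting 8, so sub: ((x - 4) + 7) + 8 = 8.
Step 4. [((x - 4) + 7) + 8 = 8] +8 is outermost — subtract 8 both sides ⇒ sub: (x - 4) + 7 = 0.
Step 5. [(x - 4) + 7 = 0] the outer +7 inverts by subtracting 7, so sub: x - 4 = -7.
Step 6. [x - 4 = -7] add 4: x sits inside (… - 4), so sub: x = -3.

Answer: x ∈ {-3}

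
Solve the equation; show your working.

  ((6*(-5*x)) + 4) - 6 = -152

Step 1. [((6*(-5*x)) + 4) - 6 = -152] peel the -6: add 6 from each side ⇒ sub: (6*(-5*x)) + 4 = -146.
Step 2. [(6*(-5*x)) + 4 = -146] +4 is outermost — subtract 4 both sides ⇒ sub: 6*(-5*x) = -150.
Step 3. [6*(-5*x) = -150] 6·(inner) — divide through by 6, so div: -5*x = -25.
Step 4. [-5*x = -25] LHS = -5·(…); ÷-5 both sides, so div: x = 5.

Answer: x ∈ {5}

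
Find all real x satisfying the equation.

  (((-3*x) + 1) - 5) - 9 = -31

Step 1. [(((-3*x) + 1) - 5) - 9 = -31] 9 comes off first (add 9) ⇒ sub: ((-3*x) + 1) - 5 = -22.
Step 2. [((-3*x) + 1) - 5 = -22] add 5: x sits inside (… - 5) ⇒ sub: (-3*x) + 1 = -17.
Step 3. [(-3*x) + 1 = -17] 1 comes off first (subtract 1). So sub: -3*x = -18.
Step 4. [-3*x = -18] leading coefficient -3: divide by -3 ⇒ div: x = 6.

Answer: x ∈ {6}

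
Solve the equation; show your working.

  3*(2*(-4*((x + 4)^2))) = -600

Step 1. [3*(2*(-4*((x + 4)^2))) = -600] 3 out front; divide by 3, so div: 2*(-4*((x + 4)^2)) = -200.
Step 2. [2*(-4*((x + 4)^2)) = -200] 2 out front; divide by 2 ⇒ div: -4*((x + 4)^2) = -100.
Step 3. [-4*((x + 4)^2) = -100] LHS = -4·(…); ÷-4 both sides, so div: (x + 4)^2 = 25.
Step 4. [(x + 4)^2 = 25] √ both sides: 25 ≥ 0 gives two branches ⇒ sqrt: x + 4 = 5 or -5.
Step 5. [x + 4 = 5 or -5] the outer +4 inverts by subtracting 4 ⇒ sub: x = 1 or -9.

Answer: x ∈ {-9, 1}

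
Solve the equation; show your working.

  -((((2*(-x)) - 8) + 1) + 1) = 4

Step 1. [-((((2*(-x)) - 8) + 1) + 1) = 4] leading − — multiply by −1, so neg: (((2*(-x)) - 8) + 1) + 1 = -4.
Step 2. [(((2*(-x)) - 8) + 1) + 1 = -4] peel the +1: subtract 1 from each side ⇒ sub: ((2*(-x)) - 8) + 1 = -5.
Step 3. [((2*(-x)) - 8) + 1 = -5] +1 is outermost — subtract 1 both sides, so sub: (2*(-x)) - 8 = -6.
Step 4. [(2*(-x)) - 8 = -6] common factor 2 (LHS and -6) — divide through ⇒ factor: (-x) - 4 = -3.
Step 5. [(-x) - 4 = -3] -4 is outermost — add 4 both sides, so sub: -x = 1.
Step 6. [-x = 1] flip signs both sides, so neg: x = -1.

Answer: x ∈ {-1}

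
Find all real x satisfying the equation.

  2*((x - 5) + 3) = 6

Step 1. [2*((x - 5) + 3) = 6] 2·(inner) — divide through by 2. So div: (x - 5) + 3 = 3.
Step 2. [(x - 5) + 3 = 3] the outer +3 inverts by subtracting 3 ⇒ sub: x - 5 = 0.
Step 3. [x - 5 = 0] the outer -5 inverts by adding 5, so sub: x = 5.

Answer: x ∈ {5}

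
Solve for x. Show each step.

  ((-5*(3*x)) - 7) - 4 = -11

Step 1. [((-5*(3*x)) - 7) - 4 = -11] 4 comes off first (add 4), so sub: (-5*(3*x)) - 7 = -7.
Step 2. [(-5*(3*x)) - 7 = -7] add 7: x sits inside (… - 7) ⇒ sub: -5*(3*x) = 0.
Step 3. [-5*(3*x) = 0] LHS = -5·(…); ÷-5 both sides ⇒ div: 3*x = 0.
Step 4. [3*x = 0] 3 out front; divide by 3 ⇒ div: x = 0.

Answer: x ∈ {0}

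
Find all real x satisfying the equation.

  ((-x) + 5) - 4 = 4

Step 1. [((-x) + 5) - 4 = 4] -4 is outermost — add 4 both sides ⇒ sub: (-x) + 5 = 8.
Step 2. [(-x) + 5 = 8] the outer +5 inverts by subtracting 5 ⇒ sub: -x = 3.
Step 3. [-x = 3] flip signs both sides ⇒ neg: x = -3.

Answer: x ∈ {-3}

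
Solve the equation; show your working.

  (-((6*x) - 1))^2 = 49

Step 1. [(-((6*x) - 1))^2 = 49] √ both sides: 49 ≥ 0 gives two branches. So sqrt: -((6*x) - 1) = 7 or -7.
Step 2. [-((6*x) - 1) = 7 or -7] LHS negated; negate both sides, so neg: (6*x) - 1 = -7 or 7.
Step 3. [(6*x) - 1 = -7 or 7] 1 comes off first (add 1), so sub: 6*x = -6 or 8.
Step 4. [6*x = -6 or 8] 6·(inner) — divide through by 6, so div: x = -1 or 4/3.

Answer: x ∈ {-1, 4/3}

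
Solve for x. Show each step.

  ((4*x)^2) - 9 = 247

Step 1. [((4*x)^2) - 9 = 247] -9 is outermost — add 9 both sides, so sub: (4*x)^2 = 256.
Step 2. [(4*x)^2 = 256] √ both sides: 256 ≥ 0 gives two branches, so sqrt: 4*x = 16 or -16.
Step 3. [4*x = 16 or -16] 4 out front; divide by 4. So div: x = 4 or -4.

Answer: x ∈ {-4, 4}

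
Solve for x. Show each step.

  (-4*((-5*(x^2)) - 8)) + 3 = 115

Step 1. [(-4*((-5*(x^2)) - 8)) + 3 = 115] the outer +3 inverts by subtracting 3. So sub: -4*((-5*(x^2)) - 8) = 112.
Step 2. [-4*((-5*(x^2)) - 8) = 112] LHS = -4·(…); ÷-4 both sides, so div: (-5*(x^2)) - 8 = -28.
Step 3. [(-5*(x^2)) - 8 = -28] -8 is outermost — add 8 both sides. So sub: -5*(x^2) = -20.
Step 4. [-5*(x^2) = -20] -5·(inner) — divide through by -5. So div: x^2 = 4.
Step 5. [x^2 = 4] √ both sides: 4 ≥ 0 gives two branches, so sqrt: x = 2 or -2.

Answer: x ∈ {-2, 2}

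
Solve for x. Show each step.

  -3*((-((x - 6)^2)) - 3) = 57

Step 1. [-3*((-((x - 6)^2)) - 3) = 57] -3·(inner) — divide through by -3. So div: (-((x - 6)^2)) - 3 = -19.
Step 2. [(-((x - 6)^2)) - 3 = -19] add 3: x sits inside (… - 3) ⇒ sub: -((x - 6)^2) = -16.
Step 3. [-((x - 6)^2) = -16] LHS negated; negate both sides ⇒ neg: (x - 6)^2 = 16.
Step 4. [(x - 6)^2 = 16] LHS squared, RHS 16 ≥ 0: apply √ (±), so sqrt: x - 6 = 4 or -4.
Step 5. [x - 6 = 4 or -4] the outer -6 inverts by adding 6 ⇒ sub: x = 10 or 2.

Answer: x ∈ {2, 10}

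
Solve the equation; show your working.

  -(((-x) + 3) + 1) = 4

Step 1. [-(((-x) + 3) + 1) = 4] LHS negated; negate both sides, so neg: ((-x) + 3) + 1 = -4.
Step 2. [((-x) + 3) + 1 = -4] 1 comes off first (subtract 1) ⇒ sub: (-x) + 3 = -5.
Step 3. [(-x) + 3 = -5] +3 is outermost — subtract 3 both sides, so sub: -x = -8.
Step 4. [-x = -8] LHS negated; negate both sides. So neg: x = 8.

Answer: x ∈ {8}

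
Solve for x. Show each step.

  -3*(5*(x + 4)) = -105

Step 1. [-3*(5*(x + 4)) = -105] leading coefficient -3: divide by -3, so div: 5*(x + 4) = 35.
Step 2. [5*(x + 4) = 35] leading coefficient 5: divide by 5 ⇒ div: x + 4 = 7.
Step 3. [x + 4 = 7] subtract 4: x sits inside (… + 4). So sub: x = 3.

Answer: x ∈ {3}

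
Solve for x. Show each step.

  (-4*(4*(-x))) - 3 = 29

Step 1. [(-4*(4*(-x))) - 3 = 29] the outer -3 inverts by adding 3. So sub: -4*(4*(-x)) = 32.
Step 2. [-4*(4*(-x)) = 32] -4 out front; divide by -4 ⇒ div: 4*(-x) = -8.
Step 3. [4*(-x) = -8] LHS = 4·(…); ÷4 both sides, so div: -x = -2.
Step 4. [-x = -2] flip signs both sides. So neg: x = 2.

Answer: x ∈ {2}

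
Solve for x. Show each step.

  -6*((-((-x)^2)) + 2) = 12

Step 1. [-6*((-((-x)^2)) + 2) = 12] leading coefficient -6: divide by -6, so div: (-((-x)^2)) + 2 = -2.
Step 2. [(-((-x)^2)) + 2 = -2] subtract 2: x sits inside (… + 2) ⇒ sub: -((-x)^2) = -4.
Step 3. [-((-x)^2) = -4] flip signs both sides, so neg: (-x)^2 = 4.
Step 4. [(-x)^2 = 4] √ both sides: 4 ≥ 0 gives two branches. So sqrt: -x = 2 or -2.
Step 5. [-x = 2 or -2] LHS negated; negate both sides. So neg: x = -2 or 2.

Answer: x ∈ {-2, 2}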